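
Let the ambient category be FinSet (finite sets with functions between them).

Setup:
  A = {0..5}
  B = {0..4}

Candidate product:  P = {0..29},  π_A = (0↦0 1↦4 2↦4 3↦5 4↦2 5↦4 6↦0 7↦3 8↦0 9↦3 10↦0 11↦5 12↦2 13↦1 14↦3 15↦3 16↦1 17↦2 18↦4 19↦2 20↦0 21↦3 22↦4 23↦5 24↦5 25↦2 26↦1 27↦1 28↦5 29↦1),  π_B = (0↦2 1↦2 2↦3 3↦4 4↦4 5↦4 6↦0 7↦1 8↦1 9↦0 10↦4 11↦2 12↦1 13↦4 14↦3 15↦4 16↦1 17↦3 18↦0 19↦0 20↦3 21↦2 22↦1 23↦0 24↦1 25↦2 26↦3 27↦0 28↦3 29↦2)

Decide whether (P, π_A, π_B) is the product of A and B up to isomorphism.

Answer: VALID PRODUCT

Trace:
|A|·|B| = 6·5 = 30;  |P| = 30
Check the pairing map k ↦ (π_A(k), π_B(k)):
  0 ↦ (0,2)
  1 ↦ (4,2)
  2 ↦ (4,3)
  3 ↦ (5,4)
  4 ↦ (2,4)
  5 ↦ (4,4)
  6 ↦ (0,0)
  7 ↦ (3,1)
  8 ↦ (0,1)
  9 ↦ (3,0)
  10 ↦ (0,4)
  11 ↦ (5,2)
  12 ↦ (2,1)
  13 ↦ (1,4)
  14 ↦ (3,3)
  15 ↦ (3,4)
  16 ↦ (1,1)
  17 ↦ (2,3)
  18 ↦ (4,0)
  19 ↦ (2,0)
  20 ↦ (0,3)
  21 ↦ (3,2)
  22 ↦ (4,1)
  23 ↦ (5,0)
  24 ↦ (5,1)
  25 ↦ (2,2)
  26 ↦ (1,3)
  27 ↦ (1,0)
  28 ↦ (5,3)
  29 ↦ (1,2)
distinct pairs in image: 30 / 30 needed
  → bijection onto A×B; projections well-typed.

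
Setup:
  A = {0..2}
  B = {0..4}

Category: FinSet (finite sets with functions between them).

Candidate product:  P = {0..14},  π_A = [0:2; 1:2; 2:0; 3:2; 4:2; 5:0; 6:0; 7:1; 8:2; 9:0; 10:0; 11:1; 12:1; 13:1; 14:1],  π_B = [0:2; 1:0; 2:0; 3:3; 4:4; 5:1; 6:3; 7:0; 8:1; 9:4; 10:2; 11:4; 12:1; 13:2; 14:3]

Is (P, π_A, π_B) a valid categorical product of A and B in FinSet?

Answer: VALID PRODUCT

Derivation:
|A|·|B| = 3·5 = 15;  |P| = 15
Check the pairing map k ↦ (π_A(k), π_B(k)):
  0 : (2,2)
  1 : (2,0)
  2 : (0,0)
  3 : (2,3)
  4 : (2,4)
  5 : (0,1)
  6 : (0,3)
  7 : (1,0)
  8 : (2,1)
  9 : (0,4)
  10 : (0,2)
  11 : (1,4)
  12 : (1,1)
  13 : (1,2)
  14 : (1,3)
distinct pairs in image: 15 / 15 needed
  → bijection onto A×B; projections well-typed.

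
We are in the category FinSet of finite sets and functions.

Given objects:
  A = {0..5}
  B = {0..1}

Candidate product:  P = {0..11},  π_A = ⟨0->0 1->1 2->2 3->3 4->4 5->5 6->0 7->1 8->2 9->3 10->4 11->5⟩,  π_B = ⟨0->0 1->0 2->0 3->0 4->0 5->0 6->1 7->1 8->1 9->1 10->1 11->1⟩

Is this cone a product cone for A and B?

Answer: VALID PRODUCT

Derivation:
|A|·|B| = 6·2 = 12;  |P| = 12
Check the pairing map k ↦ (π_A(k), π_B(k)):
  0 -> (0,0)
  1 -> (1,0)
  2 -> (2,0)
  3 -> (3,0)
  4 -> (4,0)
  5 -> (5,0)
  6 -> (0,1)
  7 -> (1,1)
  8 -> (2,1)
  9 -> (3,1)
  10 -> (4,1)
  11 -> (5,1)
distinct pairs in image: 12 / 12 needed
  → bijection onto A×B; projections well-typed.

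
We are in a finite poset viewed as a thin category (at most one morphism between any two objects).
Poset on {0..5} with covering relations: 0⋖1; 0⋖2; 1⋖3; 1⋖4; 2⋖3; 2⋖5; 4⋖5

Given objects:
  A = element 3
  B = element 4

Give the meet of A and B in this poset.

{x : x≤A ∧ x≤B} = {0,1}  (A=3, B=4)
  0 ≤ 1
  1 ≤ 1
glb = 1

Answer: A∧B = 1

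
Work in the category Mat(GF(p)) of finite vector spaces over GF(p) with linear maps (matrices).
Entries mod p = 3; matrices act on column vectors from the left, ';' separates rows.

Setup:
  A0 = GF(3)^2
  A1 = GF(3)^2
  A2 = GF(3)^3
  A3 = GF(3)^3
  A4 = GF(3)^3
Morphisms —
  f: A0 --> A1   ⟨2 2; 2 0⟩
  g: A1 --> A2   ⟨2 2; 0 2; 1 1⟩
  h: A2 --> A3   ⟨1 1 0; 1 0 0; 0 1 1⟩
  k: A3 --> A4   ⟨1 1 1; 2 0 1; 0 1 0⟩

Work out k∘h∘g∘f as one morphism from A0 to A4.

Answer: ⟨1 1; 2 1; 2 1⟩

Work:
  e0=⟨1,0⟩ f-->⟨2,2⟩ g-->⟨2,1,1⟩ h-->⟨0,2,2⟩ k-->⟨1,2,2⟩
  e1=⟨0,1⟩ f-->⟨2,0⟩ g-->⟨1,0,2⟩ h-->⟨1,1,2⟩ k-->⟨1,1,1⟩
composite: ⟨1 1; 2 1; 2 1⟩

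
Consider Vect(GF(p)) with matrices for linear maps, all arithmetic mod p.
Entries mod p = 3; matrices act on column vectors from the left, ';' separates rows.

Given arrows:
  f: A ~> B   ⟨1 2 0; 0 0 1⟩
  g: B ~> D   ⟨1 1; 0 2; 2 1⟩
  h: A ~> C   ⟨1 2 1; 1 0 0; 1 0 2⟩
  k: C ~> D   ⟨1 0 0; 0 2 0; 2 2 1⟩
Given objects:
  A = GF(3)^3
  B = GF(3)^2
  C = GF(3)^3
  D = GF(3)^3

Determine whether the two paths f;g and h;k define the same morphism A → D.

Answer: DOES NOT COMMUTE

Derivation:
1) trace f;g:
  e0=(1,0,0) f~>(1,0) g~>(1,0,2)
  e1=(0,1,0) f~>(2,0) g~>(2,0,1)
  e2=(0,0,1) f~>(0,1) g~>(1,2,1)
  composite₁ = ⟨1 2 1; 0 0 2; 2 1 1⟩
2) trace h;k:
  e0=(1,0,0) h~>(1,1,1) k~>(1,2,2)
  e1=(0,1,0) h~>(2,0,0) k~>(2,0,1)
  e2=(0,0,1) h~>(1,0,2) k~>(1,0,1)
  composite₂ = ⟨1 2 1; 2 0 0; 2 1 1⟩
Equal? differ; not commutative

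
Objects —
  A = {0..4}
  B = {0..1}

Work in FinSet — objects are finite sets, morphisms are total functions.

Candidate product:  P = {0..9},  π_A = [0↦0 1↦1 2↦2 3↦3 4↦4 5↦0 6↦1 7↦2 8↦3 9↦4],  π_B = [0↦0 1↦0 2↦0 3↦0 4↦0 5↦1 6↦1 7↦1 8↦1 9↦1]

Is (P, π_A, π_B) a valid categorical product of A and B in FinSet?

|A|·|B| = 5·2 = 10;  |P| = 10
Check the pairing map k ↦ (π_A(k), π_B(k)):
  0 ↦ (0,0)
  1 ↦ (1,0)
  2 ↦ (2,0)
  3 ↦ (3,0)
  4 ↦ (4,0)
  5 ↦ (0,1)
  6 ↦ (1,1)
  7 ↦ (2,1)
  8 ↦ (3,1)
  9 ↦ (4,1)
distinct pairs in image: 10 / 10 needed
  → bijection onto A×B; projections well-typed.

Answer: VALID PRODUCT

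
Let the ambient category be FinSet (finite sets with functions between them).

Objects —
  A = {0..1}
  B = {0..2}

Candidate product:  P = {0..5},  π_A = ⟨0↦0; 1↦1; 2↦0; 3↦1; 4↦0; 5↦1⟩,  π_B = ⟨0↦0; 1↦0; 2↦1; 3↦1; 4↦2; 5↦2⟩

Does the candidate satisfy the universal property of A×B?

Answer: VALID PRODUCT

Work:
|A|·|B| = 2·3 = 6;  |P| = 6
Check the pairing map k ↦ (π_A(k), π_B(k)):
  0 ↦ (0,0)
  1 ↦ (1,0)
  2 ↦ (0,1)
  3 ↦ (1,1)
  4 ↦ (0,2)
  5 ↦ (1,2)
distinct pairs in image: 6 / 6 needed
  → bijection onto A×B; projections well-typed.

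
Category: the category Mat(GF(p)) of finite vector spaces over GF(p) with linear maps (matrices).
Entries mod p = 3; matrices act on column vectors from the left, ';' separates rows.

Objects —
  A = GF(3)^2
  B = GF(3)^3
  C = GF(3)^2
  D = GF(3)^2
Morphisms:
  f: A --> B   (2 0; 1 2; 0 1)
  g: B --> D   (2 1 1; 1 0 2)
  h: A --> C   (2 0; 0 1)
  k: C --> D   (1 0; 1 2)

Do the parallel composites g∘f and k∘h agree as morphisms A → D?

1) trace f;g:
  e0=⟨1,0⟩ f-->⟨2,1,0⟩ g-->⟨2,2⟩
  e1=⟨0,1⟩ f-->⟨0,2,1⟩ g-->⟨0,2⟩
  result₁ = (2 0; 2 2)
2) trace h;k:
  e0=⟨1,0⟩ h-->⟨2,0⟩ k-->⟨2,2⟩
  e1=⟨0,1⟩ h-->⟨0,1⟩ k-->⟨0,2⟩
  result₂ = (2 0; 2 2)
Equal? same morphism ✓

Answer: COMMUTES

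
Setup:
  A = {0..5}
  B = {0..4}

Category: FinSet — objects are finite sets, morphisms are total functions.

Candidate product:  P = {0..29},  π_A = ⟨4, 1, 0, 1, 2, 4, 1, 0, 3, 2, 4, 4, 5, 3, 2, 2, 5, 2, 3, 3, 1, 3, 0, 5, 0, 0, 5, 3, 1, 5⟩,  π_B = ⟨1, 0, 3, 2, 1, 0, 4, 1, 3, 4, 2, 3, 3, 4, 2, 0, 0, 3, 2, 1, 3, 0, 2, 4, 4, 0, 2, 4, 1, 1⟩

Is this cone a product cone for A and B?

|A|·|B| = 6·5 = 30;  |P| = 30
Check the pairing map k ↦ (π_A(k), π_B(k)):
  0 ↦ (4,1)
  1 ↦ (1,0)
  2 ↦ (0,3)
  3 ↦ (1,2)
  4 ↦ (2,1)
  5 ↦ (4,0)
  6 ↦ (1,4)
  7 ↦ (0,1)
  8 ↦ (3,3)
  9 ↦ (2,4)
  10 ↦ (4,2)
  11 ↦ (4,3)
  12 ↦ (5,3)
  13 ↦ (3,4)
  14 ↦ (2,2)
  15 ↦ (2,0)
  16 ↦ (5,0)
  17 ↦ (2,3)
  18 ↦ (3,2)
  19 ↦ (3,1)
  20 ↦ (1,3)
  21 ↦ (3,0)
  22 ↦ (0,2)
  23 ↦ (5,4)
  24 ↦ (0,4)
  25 ↦ (0,0)
  26 ↦ (5,2)
  27 ↦ (3,4)  ✗ repeats pair of k=13
  28 ↦ (1,1)
  29 ↦ (5,1)
distinct pairs in image: 29 / 30 needed
  → (3,4) hit at k=13 and k=27

Answer: NOT A VALID PRODUCT — duplicate pair at indices 13,27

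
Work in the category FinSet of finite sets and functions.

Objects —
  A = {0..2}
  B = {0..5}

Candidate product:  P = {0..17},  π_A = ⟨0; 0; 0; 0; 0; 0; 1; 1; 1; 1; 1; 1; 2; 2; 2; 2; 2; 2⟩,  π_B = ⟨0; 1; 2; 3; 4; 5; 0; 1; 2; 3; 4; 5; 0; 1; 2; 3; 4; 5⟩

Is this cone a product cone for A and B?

Answer: VALID PRODUCT

Work:
|A|·|B| = 3·6 = 18;  |P| = 18
Check the pairing map k ↦ (π_A(k), π_B(k)):
  0 : (0,0)
  1 : (0,1)
  2 : (0,2)
  3 : (0,3)
  4 : (0,4)
  5 : (0,5)
  6 : (1,0)
  7 : (1,1)
  8 : (1,2)
  9 : (1,3)
  10 : (1,4)
  11 : (1,5)
  12 : (2,0)
  13 : (2,1)
  14 : (2,2)
  15 : (2,3)
  16 : (2,4)
  17 : (2,5)
distinct pairs in image: 18 / 18 needed
  → bijection onto A×B; projections well-typed.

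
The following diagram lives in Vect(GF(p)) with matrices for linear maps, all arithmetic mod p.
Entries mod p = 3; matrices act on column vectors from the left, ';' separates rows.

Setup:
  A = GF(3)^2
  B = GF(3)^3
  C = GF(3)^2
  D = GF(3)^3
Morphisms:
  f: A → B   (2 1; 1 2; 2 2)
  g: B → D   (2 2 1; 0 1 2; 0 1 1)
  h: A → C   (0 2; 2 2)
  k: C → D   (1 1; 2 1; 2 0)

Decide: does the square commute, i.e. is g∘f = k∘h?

Along f;g (path 1):
  e0=⟨1,0⟩ f→⟨2,1,2⟩ g→⟨2,2,0⟩
  e1=⟨0,1⟩ f→⟨1,2,2⟩ g→⟨2,0,1⟩
  result₁ = (2 2; 2 0; 0 1)
Along h;k (path 2):
  e0=⟨1,0⟩ h→⟨0,2⟩ k→⟨2,2,0⟩
  e1=⟨0,1⟩ h→⟨2,2⟩ k→⟨1,0,1⟩
  result₂ = (2 1; 2 0; 0 1)
Equal? NO — does not commute

Answer: DOES NOT COMMUTE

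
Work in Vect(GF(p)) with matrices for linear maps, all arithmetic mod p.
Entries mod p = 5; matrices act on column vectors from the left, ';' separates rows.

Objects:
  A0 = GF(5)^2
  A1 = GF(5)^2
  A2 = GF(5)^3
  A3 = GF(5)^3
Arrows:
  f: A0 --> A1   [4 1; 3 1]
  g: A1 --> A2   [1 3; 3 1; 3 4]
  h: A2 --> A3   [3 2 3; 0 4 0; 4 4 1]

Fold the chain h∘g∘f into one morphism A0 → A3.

Answer: [1 1; 0 1; 1 4]

Trace:
  e0=(1,0) f-->(4,3) g-->(3,0,4) h-->(1,0,1)
  e1=(0,1) f-->(1,1) g-->(4,4,2) h-->(1,1,4)
⟦path⟧: [1 1; 0 1; 1 4]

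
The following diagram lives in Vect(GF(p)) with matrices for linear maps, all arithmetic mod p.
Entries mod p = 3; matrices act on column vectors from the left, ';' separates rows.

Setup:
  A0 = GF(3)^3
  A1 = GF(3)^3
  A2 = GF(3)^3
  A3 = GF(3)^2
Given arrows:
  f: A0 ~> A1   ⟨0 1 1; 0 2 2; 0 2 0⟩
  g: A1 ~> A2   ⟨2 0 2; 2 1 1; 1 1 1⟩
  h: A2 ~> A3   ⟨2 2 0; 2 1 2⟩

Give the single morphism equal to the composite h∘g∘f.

  e0=⟨1,0,0⟩ f~>⟨0,0,0⟩ g~>⟨0,0,0⟩ h~>⟨0,0⟩
  e1=⟨0,1,0⟩ f~>⟨1,2,2⟩ g~>⟨0,0,2⟩ h~>⟨0,1⟩
  e2=⟨0,0,1⟩ f~>⟨1,2,0⟩ g~>⟨2,1,0⟩ h~>⟨0,2⟩
⟦path⟧: ⟨0 0 0; 0 1 2⟩

Answer: ⟨0 0 0; 0 1 2⟩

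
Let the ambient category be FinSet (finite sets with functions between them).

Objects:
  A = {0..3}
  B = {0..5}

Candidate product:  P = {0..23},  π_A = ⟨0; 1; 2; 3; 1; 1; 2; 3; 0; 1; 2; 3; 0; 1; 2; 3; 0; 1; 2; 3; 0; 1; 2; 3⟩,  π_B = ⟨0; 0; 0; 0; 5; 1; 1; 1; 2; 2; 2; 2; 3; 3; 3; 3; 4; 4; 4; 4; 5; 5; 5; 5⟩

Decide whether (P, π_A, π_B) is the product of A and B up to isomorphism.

|A|·|B| = 4·6 = 24;  |P| = 24
Check the pairing map k ↦ (π_A(k), π_B(k)):
  0 -> (0,0)
  1 -> (1,0)
  2 -> (2,0)
  3 -> (3,0)
  4 -> (1,5)
  5 -> (1,1)
  6 -> (2,1)
  7 -> (3,1)
  8 -> (0,2)
  9 -> (1,2)
  10 -> (2,2)
  11 -> (3,2)
  12 -> (0,3)
  13 -> (1,3)
  14 -> (2,3)
  15 -> (3,3)
  16 -> (0,4)
  17 -> (1,4)
  18 -> (2,4)
  19 -> (3,4)
  20 -> (0,5)
  21 -> (1,5)  ✗ repeats pair of k=4
  22 -> (2,5)
  23 -> (3,5)
distinct pairs in image: 23 / 24 needed
  → (1,5) hit at k=4 and k=21

Answer: NOT A VALID PRODUCT — duplicate pair at indices 21,4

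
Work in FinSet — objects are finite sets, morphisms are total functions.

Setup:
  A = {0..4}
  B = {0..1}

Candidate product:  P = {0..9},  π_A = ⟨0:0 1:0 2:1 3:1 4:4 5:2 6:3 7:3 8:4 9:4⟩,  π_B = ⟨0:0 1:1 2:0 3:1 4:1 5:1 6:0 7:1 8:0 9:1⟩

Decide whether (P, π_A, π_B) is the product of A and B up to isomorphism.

|A|·|B| = 5·2 = 10;  |P| = 10
Check the pairing map k ↦ (π_A(k), π_B(k)):
  0 : (0,0)
  1 : (0,1)
  2 : (1,0)
  3 : (1,1)
  4 : (4,1)
  5 : (2,1)
  6 : (3,0)
  7 : (3,1)
  8 : (4,0)
  9 : (4,1)  ✗ repeats pair of k=4
distinct pairs in image: 9 / 10 needed
  → (4,1) hit at k=4 and k=9

Answer: NOT A VALID PRODUCT — duplicate pair at indices 9,4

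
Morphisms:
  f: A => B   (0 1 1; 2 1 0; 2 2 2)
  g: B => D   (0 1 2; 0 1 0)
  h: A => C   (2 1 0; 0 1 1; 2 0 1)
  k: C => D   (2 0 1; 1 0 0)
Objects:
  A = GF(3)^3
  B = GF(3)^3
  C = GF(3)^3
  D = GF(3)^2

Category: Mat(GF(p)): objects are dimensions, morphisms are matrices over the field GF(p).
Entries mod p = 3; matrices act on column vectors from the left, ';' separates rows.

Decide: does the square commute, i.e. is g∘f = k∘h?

1) trace f;g:
  e0=[1,0,0] f=>[0,2,2] g=>[0,2]
  e1=[0,1,0] f=>[1,1,2] g=>[2,1]
  e2=[0,0,1] f=>[1,0,2] g=>[1,0]
  result₁ = (0 2 1; 2 1 0)
2) trace h;k:
  e0=[1,0,0] h=>[2,0,2] k=>[0,2]
  e1=[0,1,0] h=>[1,1,0] k=>[2,1]
  e2=[0,0,1] h=>[0,1,1] k=>[1,0]
  result₂ = (0 2 1; 2 1 0)
Equal? same morphism ✓

Answer: COMMUTES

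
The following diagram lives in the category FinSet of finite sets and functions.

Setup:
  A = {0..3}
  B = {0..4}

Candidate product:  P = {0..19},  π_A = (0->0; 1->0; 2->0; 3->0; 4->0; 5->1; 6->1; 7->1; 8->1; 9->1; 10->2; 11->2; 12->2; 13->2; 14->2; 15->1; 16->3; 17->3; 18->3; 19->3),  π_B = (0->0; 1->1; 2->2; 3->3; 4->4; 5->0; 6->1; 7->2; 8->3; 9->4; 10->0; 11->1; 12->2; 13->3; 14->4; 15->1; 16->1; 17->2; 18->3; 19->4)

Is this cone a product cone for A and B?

|A|·|B| = 4·5 = 20;  |P| = 20
Check the pairing map k ↦ (π_A(k), π_B(k)):
  0 -> (0,0)
  1 -> (0,1)
  2 -> (0,2)
  3 -> (0,3)
  4 -> (0,4)
  5 -> (1,0)
  6 -> (1,1)
  7 -> (1,2)
  8 -> (1,3)
  9 -> (1,4)
  10 -> (2,0)
  11 -> (2,1)
  12 -> (2,2)
  13 -> (2,3)
  14 -> (2,4)
  15 -> (1,1)  ✗ repeats pair of k=6
  16 -> (3,1)
  17 -> (3,2)
  18 -> (3,3)
  19 -> (3,4)
distinct pairs in image: 19 / 20 needed
  → (1,1) hit at k=6 and k=15

Answer: NOT A VALID PRODUCT — duplicate pair at indices 6,15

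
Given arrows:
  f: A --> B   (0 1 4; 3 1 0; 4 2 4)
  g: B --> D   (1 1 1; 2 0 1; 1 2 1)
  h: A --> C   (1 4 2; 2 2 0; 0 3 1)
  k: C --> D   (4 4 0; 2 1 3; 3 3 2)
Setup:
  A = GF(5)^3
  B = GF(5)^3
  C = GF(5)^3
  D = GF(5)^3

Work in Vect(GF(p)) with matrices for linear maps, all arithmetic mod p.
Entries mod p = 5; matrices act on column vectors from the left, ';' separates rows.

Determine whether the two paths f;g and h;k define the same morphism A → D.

Answer: DOES NOT COMMUTE

Derivation:
1) trace f;g:
  e0=(1,0,0) f-->(0,3,4) g-->(2,4,0)
  e1=(0,1,0) f-->(1,1,2) g-->(4,4,0)
  e2=(0,0,1) f-->(4,0,4) g-->(3,2,3)
  result₁ = (2 4 3; 4 4 2; 0 0 3)
2) trace h;k:
  e0=(1,0,0) h-->(1,2,0) k-->(2,4,4)
  e1=(0,1,0) h-->(4,2,3) k-->(4,4,4)
  e2=(0,0,1) h-->(2,0,1) k-->(3,2,3)
  result₂ = (2 4 3; 4 4 2; 4 4 3)
Equal? distinct morphisms ✗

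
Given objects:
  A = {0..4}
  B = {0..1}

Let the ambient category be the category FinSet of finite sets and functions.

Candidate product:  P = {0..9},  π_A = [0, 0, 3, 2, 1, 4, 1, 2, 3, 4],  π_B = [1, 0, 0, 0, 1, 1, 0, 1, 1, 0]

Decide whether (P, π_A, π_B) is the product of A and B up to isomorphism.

|A|·|B| = 5·2 = 10;  |P| = 10
Check the pairing map k ↦ (π_A(k), π_B(k)):
  0 ↦ (0,1)
  1 ↦ (0,0)
  2 ↦ (3,0)
  3 ↦ (2,0)
  4 ↦ (1,1)
  5 ↦ (4,1)
  6 ↦ (1,0)
  7 ↦ (2,1)
  8 ↦ (3,1)
  9 ↦ (4,0)
distinct pairs in image: 10 / 10 needed
  → bijection onto A×B; projections well-typed.

Answer: VALID PRODUCT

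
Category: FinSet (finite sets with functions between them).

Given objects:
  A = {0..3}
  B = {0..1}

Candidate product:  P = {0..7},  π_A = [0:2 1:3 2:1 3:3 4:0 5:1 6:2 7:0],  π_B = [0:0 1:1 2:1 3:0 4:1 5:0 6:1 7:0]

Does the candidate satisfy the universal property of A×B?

Answer: VALID PRODUCT

Trace:
|A|·|B| = 4·2 = 8;  |P| = 8
Check the pairing map k ↦ (π_A(k), π_B(k)):
  0 : (2,0)
  1 : (3,1)
  2 : (1,1)
  3 : (3,0)
  4 : (0,1)
  5 : (1,0)
  6 : (2,1)
  7 : (0,0)
distinct pairs in image: 8 / 8 needed
  → bijection onto A×B; projections well-typed.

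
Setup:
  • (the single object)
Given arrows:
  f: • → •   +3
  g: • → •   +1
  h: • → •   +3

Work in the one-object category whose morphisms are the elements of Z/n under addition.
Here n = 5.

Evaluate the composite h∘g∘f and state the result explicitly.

  0 +3≡3 +1≡4 +3≡2  (mod 5)
result: +2

Answer: +2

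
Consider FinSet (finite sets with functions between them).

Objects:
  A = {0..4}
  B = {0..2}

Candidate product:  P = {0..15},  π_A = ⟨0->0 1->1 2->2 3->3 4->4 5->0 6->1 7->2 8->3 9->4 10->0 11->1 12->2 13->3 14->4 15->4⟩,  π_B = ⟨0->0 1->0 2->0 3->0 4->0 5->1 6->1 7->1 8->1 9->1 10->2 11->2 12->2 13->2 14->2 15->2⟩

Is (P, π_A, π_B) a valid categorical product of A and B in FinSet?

|A|·|B| = 5·3 = 15;  |P| = 16
  → cardinalities differ; no bijection possible.

Answer: NOT A VALID PRODUCT — |P|=16 ≠ |A|·|B|=15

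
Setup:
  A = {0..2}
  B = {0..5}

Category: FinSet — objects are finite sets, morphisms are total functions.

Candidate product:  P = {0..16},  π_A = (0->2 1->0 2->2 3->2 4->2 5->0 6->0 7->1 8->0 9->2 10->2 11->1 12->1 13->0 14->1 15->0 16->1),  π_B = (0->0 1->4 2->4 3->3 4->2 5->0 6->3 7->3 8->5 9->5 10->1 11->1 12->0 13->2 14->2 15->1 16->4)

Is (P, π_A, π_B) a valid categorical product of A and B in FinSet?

Answer: NOT A VALID PRODUCT — |P|=17 ≠ |A|·|B|=18

Derivation:
|A|·|B| = 3·6 = 18;  |P| = 17
  → cardinalities differ; no bijection possible.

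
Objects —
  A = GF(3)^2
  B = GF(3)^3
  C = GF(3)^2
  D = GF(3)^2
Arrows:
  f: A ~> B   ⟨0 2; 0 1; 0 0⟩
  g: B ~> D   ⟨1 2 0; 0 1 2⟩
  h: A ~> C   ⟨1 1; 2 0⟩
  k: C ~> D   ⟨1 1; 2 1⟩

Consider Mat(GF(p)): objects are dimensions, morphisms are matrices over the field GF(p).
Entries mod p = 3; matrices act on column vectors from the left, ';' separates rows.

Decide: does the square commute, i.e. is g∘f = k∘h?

Answer: DOES NOT COMMUTE

Work:
1) trace f;g:
  e0=⟨1,0⟩ f~>⟨0,0,0⟩ g~>⟨0,0⟩
  e1=⟨0,1⟩ f~>⟨2,1,0⟩ g~>⟨1,1⟩
  result₁ = ⟨0 1; 0 1⟩
2) trace h;k:
  e0=⟨1,0⟩ h~>⟨1,2⟩ k~>⟨0,1⟩
  e1=⟨0,1⟩ h~>⟨1,0⟩ k~>⟨1,2⟩
  result₂ = ⟨0 1; 1 2⟩
Equal? distinct morphisms ✗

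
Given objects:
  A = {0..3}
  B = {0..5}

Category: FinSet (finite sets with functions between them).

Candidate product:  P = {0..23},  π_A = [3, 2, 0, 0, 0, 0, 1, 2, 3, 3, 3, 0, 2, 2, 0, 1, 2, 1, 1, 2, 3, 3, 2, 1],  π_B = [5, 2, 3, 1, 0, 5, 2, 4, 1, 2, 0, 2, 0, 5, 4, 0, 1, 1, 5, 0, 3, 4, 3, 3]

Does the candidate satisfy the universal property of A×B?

Answer: NOT A VALID PRODUCT — duplicate pair at indices 19,12

Trace:
|A|·|B| = 4·6 = 24;  |P| = 24
Check the pairing map k ↦ (π_A(k), π_B(k)):
  0 -> (3,5)
  1 -> (2,2)
  2 -> (0,3)
  3 -> (0,1)
  4 -> (0,0)
  5 -> (0,5)
  6 -> (1,2)
  7 -> (2,4)
  8 -> (3,1)
  9 -> (3,2)
  10 -> (3,0)
  11 -> (0,2)
  12 -> (2,0)
  13 -> (2,5)
  14 -> (0,4)
  15 -> (1,0)
  16 -> (2,1)
  17 -> (1,1)
  18 -> (1,5)
  19 -> (2,0)  ✗ repeats pair of k=12
  20 -> (3,3)
  21 -> (3,4)
  22 -> (2,3)
  23 -> (1,3)
distinct pairs in image: 23 / 24 needed
  → (2,0) hit at k=12 and k=19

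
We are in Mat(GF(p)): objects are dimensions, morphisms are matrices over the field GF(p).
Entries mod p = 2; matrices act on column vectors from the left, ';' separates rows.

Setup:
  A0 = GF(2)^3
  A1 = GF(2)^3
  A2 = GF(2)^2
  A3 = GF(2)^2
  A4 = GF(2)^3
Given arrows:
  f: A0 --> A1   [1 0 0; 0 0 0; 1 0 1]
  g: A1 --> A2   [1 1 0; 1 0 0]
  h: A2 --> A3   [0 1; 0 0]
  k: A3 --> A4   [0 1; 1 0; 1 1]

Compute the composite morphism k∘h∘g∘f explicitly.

  e0=[1,0,0] f-->[1,0,1] g-->[1,1] h-->[1,0] k-->[0,1,1]
  e1=[0,1,0] f-->[0,0,0] g-->[0,0] h-->[0,0] k-->[0,0,0]
  e2=[0,0,1] f-->[0,0,1] g-->[0,0] h-->[0,0] k-->[0,0,0]
composite: [0 0 0; 1 0 0; 1 0 0]

Answer: [0 0 0; 1 0 0; 1 0 0]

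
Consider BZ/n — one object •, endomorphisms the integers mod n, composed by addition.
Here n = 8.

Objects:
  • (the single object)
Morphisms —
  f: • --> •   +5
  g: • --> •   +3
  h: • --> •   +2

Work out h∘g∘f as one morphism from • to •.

  0 +5≡5 +3≡0 +2≡2  (mod 8)
composite: +2

Answer: +2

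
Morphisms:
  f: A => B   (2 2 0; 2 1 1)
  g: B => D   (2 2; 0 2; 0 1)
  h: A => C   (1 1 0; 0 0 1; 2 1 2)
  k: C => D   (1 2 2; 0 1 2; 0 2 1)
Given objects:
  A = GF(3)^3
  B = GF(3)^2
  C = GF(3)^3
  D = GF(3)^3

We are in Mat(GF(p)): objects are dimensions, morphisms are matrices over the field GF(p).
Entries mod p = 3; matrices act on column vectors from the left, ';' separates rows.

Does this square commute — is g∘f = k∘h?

1) trace f;g:
  e0=(1,0,0) f=>(2,2) g=>(2,1,2)
  e1=(0,1,0) f=>(2,1) g=>(0,2,1)
  e2=(0,0,1) f=>(0,1) g=>(2,2,1)
  result₁ = (2 0 2; 1 2 2; 2 1 1)
2) trace h;k:
  e0=(1,0,0) h=>(1,0,2) k=>(2,1,2)
  e1=(0,1,0) h=>(1,0,1) k=>(0,2,1)
  e2=(0,0,1) h=>(0,1,2) k=>(0,2,1)
  result₂ = (2 0 0; 1 2 2; 2 1 1)
Equal? differ; not commutative

Answer: DOES NOT COMMUTE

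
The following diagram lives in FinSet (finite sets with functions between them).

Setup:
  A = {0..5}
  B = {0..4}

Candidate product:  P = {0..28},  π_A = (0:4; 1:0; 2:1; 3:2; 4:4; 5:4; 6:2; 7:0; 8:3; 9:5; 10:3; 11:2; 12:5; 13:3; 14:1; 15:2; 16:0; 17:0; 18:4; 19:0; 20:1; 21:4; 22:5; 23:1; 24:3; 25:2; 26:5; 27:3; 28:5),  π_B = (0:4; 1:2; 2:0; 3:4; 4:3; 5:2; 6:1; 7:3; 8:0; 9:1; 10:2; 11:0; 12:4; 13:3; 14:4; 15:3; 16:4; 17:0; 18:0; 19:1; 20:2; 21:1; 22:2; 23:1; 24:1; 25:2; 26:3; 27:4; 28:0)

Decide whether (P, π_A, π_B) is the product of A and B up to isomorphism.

Answer: NOT A VALID PRODUCT — |P|=29 ≠ |A|·|B|=30

Work:
|A|·|B| = 6·5 = 30;  |P| = 29
  → cardinalities differ; no bijection possible.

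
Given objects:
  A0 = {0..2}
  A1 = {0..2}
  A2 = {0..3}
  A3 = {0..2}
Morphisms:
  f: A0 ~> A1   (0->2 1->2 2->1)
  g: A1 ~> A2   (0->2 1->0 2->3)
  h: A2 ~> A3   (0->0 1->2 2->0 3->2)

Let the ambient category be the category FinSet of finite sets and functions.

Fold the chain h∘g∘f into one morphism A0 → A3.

  0 f~>2 g~>3 h~>2
  1 f~>2 g~>3 h~>2
  2 f~>1 g~>0 h~>0
⟦path⟧: (0->2 1->2 2->0)

Answer: (0->2 1->2 2->0)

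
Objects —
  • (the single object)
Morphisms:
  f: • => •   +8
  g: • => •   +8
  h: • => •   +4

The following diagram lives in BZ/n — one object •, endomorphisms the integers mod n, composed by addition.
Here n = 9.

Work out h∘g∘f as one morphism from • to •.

Answer: +2

Derivation:
  0 +8≡8 +8≡7 +4≡2  (mod 9)
result: +2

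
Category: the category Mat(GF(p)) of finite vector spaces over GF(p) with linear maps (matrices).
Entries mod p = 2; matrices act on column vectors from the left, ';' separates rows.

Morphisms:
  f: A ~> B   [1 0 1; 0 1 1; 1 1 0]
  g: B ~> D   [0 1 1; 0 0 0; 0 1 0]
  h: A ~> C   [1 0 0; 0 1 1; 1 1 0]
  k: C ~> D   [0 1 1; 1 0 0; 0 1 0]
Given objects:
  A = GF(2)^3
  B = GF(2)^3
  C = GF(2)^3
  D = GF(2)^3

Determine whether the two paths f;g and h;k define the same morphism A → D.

Answer: DOES NOT COMMUTE

Trace:
Along f;g (path 1):
  e0=[1,0,0] f~>[1,0,1] g~>[1,0,0]
  e1=[0,1,0] f~>[0,1,1] g~>[0,0,1]
  e2=[0,0,1] f~>[1,1,0] g~>[1,0,1]
  composite₁ = [1 0 1; 0 0 0; 0 1 1]
Along h;k (path 2):
  e0=[1,0,0] h~>[1,0,1] k~>[1,1,0]
  e1=[0,1,0] h~>[0,1,1] k~>[0,0,1]
  e2=[0,0,1] h~>[0,1,0] k~>[1,0,1]
  composite₂ = [1 0 1; 1 0 0; 0 1 1]
Equal? differ; not commutative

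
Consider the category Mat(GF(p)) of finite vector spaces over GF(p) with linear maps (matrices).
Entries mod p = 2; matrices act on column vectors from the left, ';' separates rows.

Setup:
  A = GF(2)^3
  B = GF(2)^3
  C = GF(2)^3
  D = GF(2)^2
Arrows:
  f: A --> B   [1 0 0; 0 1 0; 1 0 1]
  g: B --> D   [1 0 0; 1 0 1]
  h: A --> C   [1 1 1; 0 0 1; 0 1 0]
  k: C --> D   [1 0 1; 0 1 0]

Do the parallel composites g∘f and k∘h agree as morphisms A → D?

Path 1 = f;g:
  e0=⟨1,0,0⟩ f-->⟨1,0,1⟩ g-->⟨1,0⟩
  e1=⟨0,1,0⟩ f-->⟨0,1,0⟩ g-->⟨0,0⟩
  e2=⟨0,0,1⟩ f-->⟨0,0,1⟩ g-->⟨0,1⟩
  result₁ = [1 0 0; 0 0 1]
Path 2 = h;k:
  e0=⟨1,0,0⟩ h-->⟨1,0,0⟩ k-->⟨1,0⟩
  e1=⟨0,1,0⟩ h-->⟨1,0,1⟩ k-->⟨0,0⟩
  e2=⟨0,0,1⟩ h-->⟨1,1,0⟩ k-->⟨1,1⟩
  result₂ = [1 0 1; 0 0 1]
Equal? distinct morphisms ✗

Answer: DOES NOT COMMUTE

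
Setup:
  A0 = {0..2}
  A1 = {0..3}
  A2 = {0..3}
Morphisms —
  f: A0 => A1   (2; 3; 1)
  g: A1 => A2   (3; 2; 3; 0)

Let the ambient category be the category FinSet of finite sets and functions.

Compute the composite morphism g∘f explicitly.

  0 f=>2 g=>3
  1 f=>3 g=>0
  2 f=>1 g=>2
composite: (3; 0; 2)

Answer: (3; 0; 2)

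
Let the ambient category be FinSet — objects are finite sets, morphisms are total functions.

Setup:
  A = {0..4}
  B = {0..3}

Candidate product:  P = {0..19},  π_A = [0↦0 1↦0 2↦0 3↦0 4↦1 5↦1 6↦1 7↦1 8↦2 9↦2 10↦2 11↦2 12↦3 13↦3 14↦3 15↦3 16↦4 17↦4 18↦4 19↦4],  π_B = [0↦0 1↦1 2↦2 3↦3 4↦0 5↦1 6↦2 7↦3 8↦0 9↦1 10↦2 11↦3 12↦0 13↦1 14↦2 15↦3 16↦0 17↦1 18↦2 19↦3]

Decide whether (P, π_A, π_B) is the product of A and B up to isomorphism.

|A|·|B| = 5·4 = 20;  |P| = 20
Check the pairing map k ↦ (π_A(k), π_B(k)):
  0 ↦ (0,0)
  1 ↦ (0,1)
  2 ↦ (0,2)
  3 ↦ (0,3)
  4 ↦ (1,0)
  5 ↦ (1,1)
  6 ↦ (1,2)
  7 ↦ (1,3)
  8 ↦ (2,0)
  9 ↦ (2,1)
  10 ↦ (2,2)
  11 ↦ (2,3)
  12 ↦ (3,0)
  13 ↦ (3,1)
  14 ↦ (3,2)
  15 ↦ (3,3)
  16 ↦ (4,0)
  17 ↦ (4,1)
  18 ↦ (4,2)
  19 ↦ (4,3)
distinct pairs in image: 20 / 20 needed
  → bijection onto A×B; projections well-typed.

Answer: VALID PRODUCT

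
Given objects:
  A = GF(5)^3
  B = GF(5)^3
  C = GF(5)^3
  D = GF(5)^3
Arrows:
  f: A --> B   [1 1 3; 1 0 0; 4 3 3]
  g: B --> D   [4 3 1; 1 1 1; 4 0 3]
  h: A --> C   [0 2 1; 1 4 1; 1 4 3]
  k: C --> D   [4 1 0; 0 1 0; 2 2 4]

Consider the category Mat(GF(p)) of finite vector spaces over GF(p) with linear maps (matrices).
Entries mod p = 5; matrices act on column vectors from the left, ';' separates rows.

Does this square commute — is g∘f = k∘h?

Along f;g (path 1):
  e0=[1,0,0] f-->[1,1,4] g-->[1,1,1]
  e1=[0,1,0] f-->[1,0,3] g-->[2,4,3]
  e2=[0,0,1] f-->[3,0,3] g-->[0,1,1]
  result₁ = [1 2 0; 1 4 1; 1 3 1]
Along h;k (path 2):
  e0=[1,0,0] h-->[0,1,1] k-->[1,1,1]
  e1=[0,1,0] h-->[2,4,4] k-->[2,4,3]
  e2=[0,0,1] h-->[1,1,3] k-->[0,1,1]
  result₂ = [1 2 0; 1 4 1; 1 3 1]
Equal? same morphism ✓

Answer: COMMUTES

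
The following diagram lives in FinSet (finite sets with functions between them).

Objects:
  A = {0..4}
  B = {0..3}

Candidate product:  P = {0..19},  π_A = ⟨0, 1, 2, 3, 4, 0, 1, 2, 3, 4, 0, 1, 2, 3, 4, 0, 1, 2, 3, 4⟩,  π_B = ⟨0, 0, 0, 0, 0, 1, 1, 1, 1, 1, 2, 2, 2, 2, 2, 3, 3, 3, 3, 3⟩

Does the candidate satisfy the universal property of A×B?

|A|·|B| = 5·4 = 20;  |P| = 20
Check the pairing map k ↦ (π_A(k), π_B(k)):
  0 : (0,0)
  1 : (1,0)
  2 : (2,0)
  3 : (3,0)
  4 : (4,0)
  5 : (0,1)
  6 : (1,1)
  7 : (2,1)
  8 : (3,1)
  9 : (4,1)
  10 : (0,2)
  11 : (1,2)
  12 : (2,2)
  13 : (3,2)
  14 : (4,2)
  15 : (0,3)
  16 : (1,3)
  17 : (2,3)
  18 : (3,3)
  19 : (4,3)
distinct pairs in image: 20 / 20 needed
  → bijection onto A×B; projections well-typed.

Answer: VALID PRODUCT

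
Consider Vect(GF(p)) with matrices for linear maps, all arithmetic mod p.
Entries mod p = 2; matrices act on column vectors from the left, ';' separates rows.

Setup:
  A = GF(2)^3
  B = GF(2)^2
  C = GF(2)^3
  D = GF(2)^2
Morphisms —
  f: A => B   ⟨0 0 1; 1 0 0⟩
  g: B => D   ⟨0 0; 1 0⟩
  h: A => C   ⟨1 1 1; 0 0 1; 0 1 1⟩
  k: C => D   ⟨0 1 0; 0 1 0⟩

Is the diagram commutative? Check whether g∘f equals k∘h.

Answer: DOES NOT COMMUTE

Work:
Along f;g (path 1):
  e0=[1,0,0] f=>[0,1] g=>[0,0]
  e1=[0,1,0] f=>[0,0] g=>[0,0]
  e2=[0,0,1] f=>[1,0] g=>[0,1]
  composite₁ = ⟨0 0 0; 0 0 1⟩
Along h;k (path 2):
  e0=[1,0,0] h=>[1,0,0] k=>[0,0]
  e1=[0,1,0] h=>[1,0,1] k=>[0,0]
  e2=[0,0,1] h=>[1,1,1] k=>[1,1]
  composite₂ = ⟨0 0 1; 0 0 1⟩
Equal? differ; not commutative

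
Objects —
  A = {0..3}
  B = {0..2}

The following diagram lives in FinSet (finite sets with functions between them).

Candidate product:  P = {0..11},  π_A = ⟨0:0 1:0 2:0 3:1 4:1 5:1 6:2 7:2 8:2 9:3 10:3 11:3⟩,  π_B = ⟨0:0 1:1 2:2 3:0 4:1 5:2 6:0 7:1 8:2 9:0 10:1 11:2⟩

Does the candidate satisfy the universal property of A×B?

|A|·|B| = 4·3 = 12;  |P| = 12
Check the pairing map k ↦ (π_A(k), π_B(k)):
  0 : (0,0)
  1 : (0,1)
  2 : (0,2)
  3 : (1,0)
  4 : (1,1)
  5 : (1,2)
  6 : (2,0)
  7 : (2,1)
  8 : (2,2)
  9 : (3,0)
  10 : (3,1)
  11 : (3,2)
distinct pairs in image: 12 / 12 needed
  → bijection onto A×B; projections well-typed.

Answer: VALID PRODUCT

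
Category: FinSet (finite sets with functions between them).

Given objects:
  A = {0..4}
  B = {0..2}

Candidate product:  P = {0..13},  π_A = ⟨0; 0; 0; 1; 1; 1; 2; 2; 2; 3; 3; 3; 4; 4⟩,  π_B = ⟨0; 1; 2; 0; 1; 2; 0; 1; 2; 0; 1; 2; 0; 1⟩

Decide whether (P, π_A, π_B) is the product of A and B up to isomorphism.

Answer: NOT A VALID PRODUCT — |P|=14 ≠ |A|·|B|=15

Trace:
|A|·|B| = 5·3 = 15;  |P| = 14
  → cardinalities differ; no bijection possible.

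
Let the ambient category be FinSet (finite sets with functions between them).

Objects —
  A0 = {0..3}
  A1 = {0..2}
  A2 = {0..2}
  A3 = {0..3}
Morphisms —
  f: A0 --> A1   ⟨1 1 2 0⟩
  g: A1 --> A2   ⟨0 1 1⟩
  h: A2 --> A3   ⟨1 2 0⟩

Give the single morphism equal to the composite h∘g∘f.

Answer: ⟨2 2 2 1⟩

Derivation:
  0 f-->1 g-->1 h-->2
  1 f-->1 g-->1 h-->2
  2 f-->2 g-->1 h-->2
  3 f-->0 g-->0 h-->1
composite: ⟨2 2 2 1⟩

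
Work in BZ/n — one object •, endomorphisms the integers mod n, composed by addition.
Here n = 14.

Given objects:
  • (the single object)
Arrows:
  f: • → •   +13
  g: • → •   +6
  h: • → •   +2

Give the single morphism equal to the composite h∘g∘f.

  0 +13≡13 +6≡5 +2≡7  (mod 14)
composite: +7

Answer: +7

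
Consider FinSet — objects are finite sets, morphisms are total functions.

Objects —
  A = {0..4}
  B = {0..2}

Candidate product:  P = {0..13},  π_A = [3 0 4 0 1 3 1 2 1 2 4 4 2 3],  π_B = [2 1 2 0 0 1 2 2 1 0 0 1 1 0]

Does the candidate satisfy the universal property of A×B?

|A|·|B| = 5·3 = 15;  |P| = 14
  → cardinalities differ; no bijection possible.

Answer: NOT A VALID PRODUCT — |P|=14 ≠ |A|·|B|=15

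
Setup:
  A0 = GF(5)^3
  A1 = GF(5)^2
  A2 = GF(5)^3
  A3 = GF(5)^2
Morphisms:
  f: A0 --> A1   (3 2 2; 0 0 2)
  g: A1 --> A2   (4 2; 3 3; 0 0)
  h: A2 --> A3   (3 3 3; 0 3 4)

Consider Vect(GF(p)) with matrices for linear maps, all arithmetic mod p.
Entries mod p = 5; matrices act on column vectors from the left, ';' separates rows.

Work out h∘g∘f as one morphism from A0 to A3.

Answer: (3 2 2; 2 3 1)

Work:
  e0=⟨1,0,0⟩ f-->⟨3,0⟩ g-->⟨2,4,0⟩ h-->⟨3,2⟩
  e1=⟨0,1,0⟩ f-->⟨2,0⟩ g-->⟨3,1,0⟩ h-->⟨2,3⟩
  e2=⟨0,0,1⟩ f-->⟨2,2⟩ g-->⟨2,2,0⟩ h-->⟨2,1⟩
⟦path⟧: (3 2 2; 2 3 1)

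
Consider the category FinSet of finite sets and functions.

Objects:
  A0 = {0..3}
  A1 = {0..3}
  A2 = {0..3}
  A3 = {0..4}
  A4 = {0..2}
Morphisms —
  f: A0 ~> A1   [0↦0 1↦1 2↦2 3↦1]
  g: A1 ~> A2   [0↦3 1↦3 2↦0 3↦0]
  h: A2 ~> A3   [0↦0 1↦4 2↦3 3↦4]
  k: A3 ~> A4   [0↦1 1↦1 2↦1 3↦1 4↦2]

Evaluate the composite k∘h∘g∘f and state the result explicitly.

Answer: [0↦2 1↦2 2↦1 3↦2]

Work:
  0 f~>0 g~>3 h~>4 k~>2
  1 f~>1 g~>3 h~>4 k~>2
  2 f~>2 g~>0 h~>0 k~>1
  3 f~>1 g~>3 h~>4 k~>2
composite: [0↦2 1↦2 2↦1 3↦2]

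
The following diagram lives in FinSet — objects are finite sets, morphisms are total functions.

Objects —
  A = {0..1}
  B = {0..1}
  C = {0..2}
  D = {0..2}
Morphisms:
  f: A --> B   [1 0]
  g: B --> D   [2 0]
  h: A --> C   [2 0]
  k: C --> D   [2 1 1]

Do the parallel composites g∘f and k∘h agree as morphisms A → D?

1) trace f;g:
  0 f-->1 g-->0
  1 f-->0 g-->2
  result₁ = [0 2]
2) trace h;k:
  0 h-->2 k-->1
  1 h-->0 k-->2
  result₂ = [1 2]
Equal? distinct morphisms ✗

Answer: DOES NOT COMMUTE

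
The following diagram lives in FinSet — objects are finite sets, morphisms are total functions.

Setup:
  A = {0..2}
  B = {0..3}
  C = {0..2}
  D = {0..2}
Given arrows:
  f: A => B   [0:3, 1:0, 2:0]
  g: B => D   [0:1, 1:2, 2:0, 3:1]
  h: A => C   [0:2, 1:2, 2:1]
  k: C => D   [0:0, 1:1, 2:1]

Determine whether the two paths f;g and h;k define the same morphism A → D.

Path 1 = f;g:
  0 f=>3 g=>1
  1 f=>0 g=>1
  2 f=>0 g=>1
  composite₁ = [0:1, 1:1, 2:1]
Path 2 = h;k:
  0 h=>2 k=>1
  1 h=>2 k=>1
  2 h=>1 k=>1
  composite₂ = [0:1, 1:1, 2:1]
Equal? same morphism ✓

Answer: COMMUTES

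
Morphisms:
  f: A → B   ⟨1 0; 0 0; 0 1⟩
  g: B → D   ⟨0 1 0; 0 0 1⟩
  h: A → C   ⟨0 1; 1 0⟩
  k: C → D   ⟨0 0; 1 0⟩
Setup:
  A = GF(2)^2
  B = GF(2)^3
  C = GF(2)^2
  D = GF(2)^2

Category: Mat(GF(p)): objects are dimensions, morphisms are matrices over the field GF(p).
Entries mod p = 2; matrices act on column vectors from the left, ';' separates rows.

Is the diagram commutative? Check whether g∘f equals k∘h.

Along f;g (path 1):
  e0=[1,0] f→[1,0,0] g→[0,0]
  e1=[0,1] f→[0,0,1] g→[0,1]
  ⟦path⟧₁ = ⟨0 0; 0 1⟩
Along h;k (path 2):
  e0=[1,0] h→[0,1] k→[0,0]
  e1=[0,1] h→[1,0] k→[0,1]
  ⟦path⟧₂ = ⟨0 0; 0 1⟩
Equal? equal; square commutes

Answer: COMMUTES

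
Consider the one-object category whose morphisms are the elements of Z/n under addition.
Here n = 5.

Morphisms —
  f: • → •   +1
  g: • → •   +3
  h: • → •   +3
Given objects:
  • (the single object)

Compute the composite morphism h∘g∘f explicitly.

Answer: +2

Trace:
  0 +1≡1 +3≡4 +3≡2  (mod 5)
⟦path⟧: +2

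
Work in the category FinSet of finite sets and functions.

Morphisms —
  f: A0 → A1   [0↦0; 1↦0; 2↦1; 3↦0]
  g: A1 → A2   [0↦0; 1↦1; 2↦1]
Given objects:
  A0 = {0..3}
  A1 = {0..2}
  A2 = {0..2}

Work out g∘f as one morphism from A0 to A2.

  0 f→0 g→0
  1 f→0 g→0
  2 f→1 g→1
  3 f→0 g→0
composite: [0↦0; 1↦0; 2↦1; 3↦0]

Answer: [0↦0; 1↦0; 2↦1; 3↦0]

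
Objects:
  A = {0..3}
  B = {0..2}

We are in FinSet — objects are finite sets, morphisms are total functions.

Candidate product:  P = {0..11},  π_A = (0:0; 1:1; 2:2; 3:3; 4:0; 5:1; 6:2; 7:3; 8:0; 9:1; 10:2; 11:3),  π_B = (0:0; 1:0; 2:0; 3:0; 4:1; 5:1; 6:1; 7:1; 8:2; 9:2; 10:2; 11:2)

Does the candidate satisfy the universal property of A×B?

|A|·|B| = 4·3 = 12;  |P| = 12
Check the pairing map k ↦ (π_A(k), π_B(k)):
  0 : (0,0)
  1 : (1,0)
  2 : (2,0)
  3 : (3,0)
  4 : (0,1)
  5 : (1,1)
  6 : (2,1)
  7 : (3,1)
  8 : (0,2)
  9 : (1,2)
  10 : (2,2)
  11 : (3,2)
distinct pairs in image: 12 / 12 needed
  → bijection onto A×B; projections well-typed.

Answer: VALID PRODUCT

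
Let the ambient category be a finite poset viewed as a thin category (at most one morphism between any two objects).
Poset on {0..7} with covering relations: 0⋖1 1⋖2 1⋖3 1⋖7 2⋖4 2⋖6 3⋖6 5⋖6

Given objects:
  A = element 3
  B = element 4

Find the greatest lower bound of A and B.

Answer: A∧B = 1

Derivation:
{x : x<=A ∧ x<=B} = {0,1}  (A=3, B=4)
  0 <= 1
  1 <= 1
glb = 1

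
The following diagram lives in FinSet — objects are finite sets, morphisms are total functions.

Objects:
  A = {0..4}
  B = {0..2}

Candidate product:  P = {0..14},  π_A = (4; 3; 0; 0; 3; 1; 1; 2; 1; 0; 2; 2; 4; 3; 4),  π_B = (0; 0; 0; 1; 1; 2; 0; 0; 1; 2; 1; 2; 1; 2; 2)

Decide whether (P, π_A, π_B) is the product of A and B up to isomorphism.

Answer: VALID PRODUCT

Derivation:
|A|·|B| = 5·3 = 15;  |P| = 15
Check the pairing map k ↦ (π_A(k), π_B(k)):
  0 ↦ (4,0)
  1 ↦ (3,0)
  2 ↦ (0,0)
  3 ↦ (0,1)
  4 ↦ (3,1)
  5 ↦ (1,2)
  6 ↦ (1,0)
  7 ↦ (2,0)
  8 ↦ (1,1)
  9 ↦ (0,2)
  10 ↦ (2,1)
  11 ↦ (2,2)
  12 ↦ (4,1)
  13 ↦ (3,2)
  14 ↦ (4,2)
distinct pairs in image: 15 / 15 needed
  → bijection onto A×B; projections well-typed.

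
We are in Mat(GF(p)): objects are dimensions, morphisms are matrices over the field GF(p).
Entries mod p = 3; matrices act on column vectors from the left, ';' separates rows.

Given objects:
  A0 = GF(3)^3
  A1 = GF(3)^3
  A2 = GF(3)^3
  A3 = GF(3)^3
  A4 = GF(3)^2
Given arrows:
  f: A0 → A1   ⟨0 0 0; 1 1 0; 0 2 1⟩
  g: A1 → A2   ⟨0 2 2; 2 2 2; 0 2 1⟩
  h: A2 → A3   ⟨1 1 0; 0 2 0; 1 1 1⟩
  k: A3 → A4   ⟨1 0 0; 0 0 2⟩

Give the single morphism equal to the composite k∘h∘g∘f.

  e0=(1,0,0) f→(0,1,0) g→(2,2,2) h→(1,1,0) k→(1,0)
  e1=(0,1,0) f→(0,1,2) g→(0,0,1) h→(0,0,1) k→(0,2)
  e2=(0,0,1) f→(0,0,1) g→(2,2,1) h→(1,1,2) k→(1,1)
⟦path⟧: ⟨1 0 1; 0 2 1⟩

Answer: ⟨1 0 1; 0 2 1⟩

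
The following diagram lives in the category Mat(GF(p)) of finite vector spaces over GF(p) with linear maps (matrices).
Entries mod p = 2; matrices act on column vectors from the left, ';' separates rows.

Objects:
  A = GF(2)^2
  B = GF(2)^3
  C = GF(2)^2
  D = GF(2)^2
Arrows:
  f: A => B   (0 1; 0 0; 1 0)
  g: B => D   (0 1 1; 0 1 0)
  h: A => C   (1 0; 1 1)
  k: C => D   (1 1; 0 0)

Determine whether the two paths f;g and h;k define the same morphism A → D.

Answer: DOES NOT COMMUTE

Trace:
Path 1 = f;g:
  e0=(1,0) f=>(0,0,1) g=>(1,0)
  e1=(0,1) f=>(1,0,0) g=>(0,0)
  composite₁ = (1 0; 0 0)
Path 2 = h;k:
  e0=(1,0) h=>(1,1) k=>(0,0)
  e1=(0,1) h=>(0,1) k=>(1,0)
  composite₂ = (0 1; 0 0)
Equal? distinct morphisms ✗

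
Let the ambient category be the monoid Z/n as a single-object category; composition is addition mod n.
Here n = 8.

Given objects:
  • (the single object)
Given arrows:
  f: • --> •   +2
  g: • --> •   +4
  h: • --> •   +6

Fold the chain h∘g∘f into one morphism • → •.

Answer: +4

Derivation:
  0 +2≡2 +4≡6 +6≡4  (mod 8)
⟦path⟧: +4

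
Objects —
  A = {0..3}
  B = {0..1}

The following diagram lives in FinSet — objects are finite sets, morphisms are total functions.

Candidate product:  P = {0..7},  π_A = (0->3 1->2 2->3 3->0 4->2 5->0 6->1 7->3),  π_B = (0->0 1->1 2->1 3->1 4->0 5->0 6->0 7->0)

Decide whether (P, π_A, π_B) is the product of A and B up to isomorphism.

Answer: NOT A VALID PRODUCT — duplicate pair at indices 0,7

Trace:
|A|·|B| = 4·2 = 8;  |P| = 8
Check the pairing map k ↦ (π_A(k), π_B(k)):
  0 -> (3,0)
  1 -> (2,1)
  2 -> (3,1)
  3 -> (0,1)
  4 -> (2,0)
  5 -> (0,0)
  6 -> (1,0)
  7 -> (3,0)  ✗ repeats pair of k=0
distinct pairs in image: 7 / 8 needed
  → (3,0) hit at k=0 and k=7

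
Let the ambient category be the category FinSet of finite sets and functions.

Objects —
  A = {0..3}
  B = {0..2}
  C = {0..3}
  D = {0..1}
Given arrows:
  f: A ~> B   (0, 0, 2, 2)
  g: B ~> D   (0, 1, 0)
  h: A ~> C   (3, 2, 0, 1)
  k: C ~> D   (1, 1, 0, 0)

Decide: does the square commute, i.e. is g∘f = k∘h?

1) trace f;g:
  0 f~>0 g~>0
  1 f~>0 g~>0
  2 f~>2 g~>0
  3 f~>2 g~>0
  result₁ = (0, 0, 0, 0)
2) trace h;k:
  0 h~>3 k~>0
  1 h~>2 k~>0
  2 h~>0 k~>1
  3 h~>1 k~>1
  result₂ = (0, 0, 1, 1)
Equal? distinct morphisms ✗

Answer: DOES NOT COMMUTE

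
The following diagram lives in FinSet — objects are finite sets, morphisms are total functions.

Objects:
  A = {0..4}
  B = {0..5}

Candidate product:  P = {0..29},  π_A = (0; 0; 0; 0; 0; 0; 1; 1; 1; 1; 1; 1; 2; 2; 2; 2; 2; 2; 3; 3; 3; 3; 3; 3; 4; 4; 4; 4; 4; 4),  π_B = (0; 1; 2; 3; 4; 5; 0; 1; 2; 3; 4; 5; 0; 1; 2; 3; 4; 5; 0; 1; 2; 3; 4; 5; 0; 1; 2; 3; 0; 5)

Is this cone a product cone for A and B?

Answer: NOT A VALID PRODUCT — duplicate pair at indices 24,28

Trace:
|A|·|B| = 5·6 = 30;  |P| = 30
Check the pairing map k ↦ (π_A(k), π_B(k)):
  0 ↦ (0,0)
  1 ↦ (0,1)
  2 ↦ (0,2)
  3 ↦ (0,3)
  4 ↦ (0,4)
  5 ↦ (0,5)
  6 ↦ (1,0)
  7 ↦ (1,1)
  8 ↦ (1,2)
  9 ↦ (1,3)
  10 ↦ (1,4)
  11 ↦ (1,5)
  12 ↦ (2,0)
  13 ↦ (2,1)
  14 ↦ (2,2)
  15 ↦ (2,3)
  16 ↦ (2,4)
  17 ↦ (2,5)
  18 ↦ (3,0)
  19 ↦ (3,1)
  20 ↦ (3,2)
  21 ↦ (3,3)
  22 ↦ (3,4)
  23 ↦ (3,5)
  24 ↦ (4,0)
  25 ↦ (4,1)
  26 ↦ (4,2)
  27 ↦ (4,3)
  28 ↦ (4,0)  ✗ repeats pair of k=24
  29 ↦ (4,5)
distinct pairs in image: 29 / 30 needed
  → (4,0) hit at k=24 and k=28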